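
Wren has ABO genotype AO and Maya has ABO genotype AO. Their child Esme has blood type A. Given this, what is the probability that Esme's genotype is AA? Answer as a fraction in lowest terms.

1/3

Cross AO × AO → 1/4 AA, 1/2 AO, 1/4 OO.
Type-A genotypes among offspring: AA (1/4), AO (1/2); total 3/4.
P(AA | type A) = (1/4) / (3/4) = 1/3.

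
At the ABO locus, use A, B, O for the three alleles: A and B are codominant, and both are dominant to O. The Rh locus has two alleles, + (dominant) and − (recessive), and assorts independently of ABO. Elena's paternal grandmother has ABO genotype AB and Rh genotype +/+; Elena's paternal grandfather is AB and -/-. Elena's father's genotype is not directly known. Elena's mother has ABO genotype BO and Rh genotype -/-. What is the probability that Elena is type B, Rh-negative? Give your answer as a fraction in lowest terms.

1/4

Elena's father's ABO genotype from AB × AB: 1/4 AA, 1/2 AB, 1/4 BB.
Crossing each possibility with the mother BO and summing P(type B): 1/4·0 + 1/2·1/2 + 1/4·1 = 1/2.
Similarly for Rh via the father's Rh distribution: P(Rh-) = 1/2.
Independent loci: 1/2 × 1/2 = 1/4.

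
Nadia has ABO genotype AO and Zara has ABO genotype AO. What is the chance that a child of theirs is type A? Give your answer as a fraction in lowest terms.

ABO cross AO × AO → offspring phenotypes: 1/4 O, 3/4 A.
So P(type A) = 3/4.

3/4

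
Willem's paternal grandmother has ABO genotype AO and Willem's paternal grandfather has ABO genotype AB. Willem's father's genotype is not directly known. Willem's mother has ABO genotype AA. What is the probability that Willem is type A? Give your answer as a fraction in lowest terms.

3/4

Willem's father's ABO genotype from AO × AB: 1/4 AA, 1/4 AB, 1/4 AO, 1/4 BO.
Crossing each possibility with the mother AA and summing P(type A): 1/4·1 + 1/4·1/2 + 1/4·1 + 1/4·1/2 = 3/4.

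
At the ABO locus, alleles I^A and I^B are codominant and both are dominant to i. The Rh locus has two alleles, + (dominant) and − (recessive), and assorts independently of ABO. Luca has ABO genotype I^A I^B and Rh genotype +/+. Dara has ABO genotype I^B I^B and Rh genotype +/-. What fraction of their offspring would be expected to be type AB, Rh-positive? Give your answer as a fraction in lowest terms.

1/2

ABO cross I^A I^B × I^B I^B → offspring phenotypes: 1/2 B, 1/2 AB.
Rh cross +/+ × +/- → 1 Rh+.
Independent loci: P(type AB, Rh-positive) = 1/2 × 1 = 1/2.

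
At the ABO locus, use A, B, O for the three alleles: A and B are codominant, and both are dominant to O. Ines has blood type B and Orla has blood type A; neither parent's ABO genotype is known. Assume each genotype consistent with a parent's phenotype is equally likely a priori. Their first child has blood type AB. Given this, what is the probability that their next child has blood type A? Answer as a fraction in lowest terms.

Possible genotypes: Ines ∈ {BB, BO}; Orla ∈ {AA, AO}.
Weight each parental genotype pair by prior × P(type-AB child):
  BB × AA: posterior weight 4/9; P(next child type A) = 0.
  BB × AO: posterior weight 2/9; P(next child type A) = 0.
  BO × AA: posterior weight 2/9; P(next child type A) = 1/2.
  BO × AO: posterior weight 1/9; P(next child type A) = 1/4.
Weighted sum = 5/36.

5/36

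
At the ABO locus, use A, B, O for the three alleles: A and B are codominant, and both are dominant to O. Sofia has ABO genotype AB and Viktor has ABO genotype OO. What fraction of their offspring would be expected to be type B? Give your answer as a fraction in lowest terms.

ABO cross AB × OO → offspring phenotypes: 1/2 A, 1/2 B.
So P(type B) = 1/2.

1/2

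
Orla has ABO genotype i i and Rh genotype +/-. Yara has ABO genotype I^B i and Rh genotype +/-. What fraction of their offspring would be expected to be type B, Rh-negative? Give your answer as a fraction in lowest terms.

1/8

ABO cross i i × I^B i → offspring phenotypes: 1/2 O, 1/2 B.
Rh cross +/- × +/- → 3/4 Rh+, 1/4 Rh-.
Independent loci: P(type B, Rh-negative) = 1/2 × 1/4 = 1/8.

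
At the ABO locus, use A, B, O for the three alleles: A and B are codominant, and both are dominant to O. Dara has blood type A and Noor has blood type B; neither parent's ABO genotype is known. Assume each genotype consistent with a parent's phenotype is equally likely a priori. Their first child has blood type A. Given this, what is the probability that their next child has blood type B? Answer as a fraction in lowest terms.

Possible genotypes: Dara ∈ {AA, AO}; Noor ∈ {BB, BO}.
Weight each parental genotype pair by prior × P(type-A child):
  AA × BO: posterior weight 2/3; P(next child type B) = 0.
  AO × BO: posterior weight 1/3; P(next child type B) = 1/4.
Weighted sum = 1/12.

1/12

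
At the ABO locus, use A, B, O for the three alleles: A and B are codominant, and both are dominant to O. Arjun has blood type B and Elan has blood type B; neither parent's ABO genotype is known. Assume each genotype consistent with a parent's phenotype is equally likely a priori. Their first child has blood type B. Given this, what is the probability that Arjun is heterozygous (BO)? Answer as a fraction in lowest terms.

7/15

Possible genotypes: Arjun ∈ {BB, BO}; Elan ∈ {BB, BO}.
Weight each parental genotype pair by prior × P(type-B child):
  BB × BB: posterior weight 4/15.
  BB × BO: posterior weight 4/15.
  BO × BB: posterior weight 4/15.
  BO × BO: posterior weight 1/5.
Sum the posterior weight over pairs where Arjun is BO: 7/15.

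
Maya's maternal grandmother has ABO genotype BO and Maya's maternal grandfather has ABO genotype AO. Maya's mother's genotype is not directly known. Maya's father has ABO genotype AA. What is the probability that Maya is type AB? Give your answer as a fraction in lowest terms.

1/4

Maya's mother's ABO genotype from BO × AO: 1/4 AB, 1/4 AO, 1/4 BO, 1/4 OO.
Crossing each possibility with the father AA and summing P(type AB): 1/4·1/2 + 1/4·0 + 1/4·1/2 + 1/4·0 = 1/4.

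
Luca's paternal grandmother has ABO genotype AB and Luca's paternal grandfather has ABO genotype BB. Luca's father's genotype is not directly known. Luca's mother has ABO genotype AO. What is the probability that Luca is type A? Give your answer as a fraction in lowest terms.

Luca's father's ABO genotype from AB × BB: 1/2 AB, 1/2 BB.
Crossing each possibility with the mother AO and summing P(type A): 1/2·1/2 + 1/2·0 = 1/4.

1/4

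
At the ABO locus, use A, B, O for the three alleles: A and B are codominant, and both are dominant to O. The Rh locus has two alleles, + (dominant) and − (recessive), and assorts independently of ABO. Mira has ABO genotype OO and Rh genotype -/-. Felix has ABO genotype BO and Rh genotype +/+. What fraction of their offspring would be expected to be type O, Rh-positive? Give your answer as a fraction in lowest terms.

1/2

ABO cross OO × BO → offspring phenotypes: 1/2 O, 1/2 B.
Rh cross -/- × +/+ → 1 Rh+.
Independent loci: P(type O, Rh-positive) = 1/2 × 1 = 1/2.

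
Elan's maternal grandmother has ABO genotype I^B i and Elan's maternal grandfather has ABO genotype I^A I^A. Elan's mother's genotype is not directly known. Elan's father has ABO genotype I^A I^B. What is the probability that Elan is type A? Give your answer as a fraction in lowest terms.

3/8

Elan's mother's ABO genotype from I^B i × I^A I^A: 1/2 I^A I^B, 1/2 I^A i.
Crossing each possibility with the father I^A I^B and summing P(type A): 1/2·1/4 + 1/2·1/2 = 3/8.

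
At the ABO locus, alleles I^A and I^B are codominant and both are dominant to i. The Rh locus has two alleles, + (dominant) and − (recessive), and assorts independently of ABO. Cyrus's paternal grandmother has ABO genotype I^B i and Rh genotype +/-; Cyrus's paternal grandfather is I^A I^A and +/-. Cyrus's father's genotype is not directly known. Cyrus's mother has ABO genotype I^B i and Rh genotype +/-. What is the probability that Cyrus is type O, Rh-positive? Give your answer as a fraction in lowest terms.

Cyrus's father's ABO genotype from I^B i × I^A I^A: 1/2 I^A I^B, 1/2 I^A i.
Crossing each possibility with the mother I^B i and summing P(type O): 1/2·0 + 1/2·1/4 = 1/8.
Similarly for Rh via the father's Rh distribution: P(Rh+) = 3/4.
Independent loci: 1/8 × 3/4 = 3/32.

3/32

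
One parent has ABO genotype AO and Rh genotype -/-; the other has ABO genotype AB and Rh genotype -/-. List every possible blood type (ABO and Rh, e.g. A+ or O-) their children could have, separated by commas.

A-, B-, AB-

Gametes from AO × AB give offspring ABO genotypes AA, AB, AO, BO, i.e. phenotypes A, B, AB.
Rh cross -/- × -/- → phenotypes Rh-.
Combining independently: A-, B-, AB-.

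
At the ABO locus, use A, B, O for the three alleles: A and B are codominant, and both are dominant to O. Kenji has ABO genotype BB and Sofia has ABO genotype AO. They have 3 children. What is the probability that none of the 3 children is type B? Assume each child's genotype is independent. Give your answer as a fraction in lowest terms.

1/8

ABO cross BB × AO → 1/2 B, 1/2 AB.
So P(type B) = 1/2 per child.
P(not type B) = 1/2 for one child; (1/2)^3 = 1/8.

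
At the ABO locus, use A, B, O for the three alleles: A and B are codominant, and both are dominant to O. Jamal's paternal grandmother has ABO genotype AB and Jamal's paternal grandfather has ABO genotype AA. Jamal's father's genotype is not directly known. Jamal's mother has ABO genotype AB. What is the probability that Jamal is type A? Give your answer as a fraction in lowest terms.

3/8

Jamal's father's ABO genotype from AB × AA: 1/2 AA, 1/2 AB.
Crossing each possibility with the mother AB and summing P(type A): 1/2·1/2 + 1/2·1/4 = 3/8.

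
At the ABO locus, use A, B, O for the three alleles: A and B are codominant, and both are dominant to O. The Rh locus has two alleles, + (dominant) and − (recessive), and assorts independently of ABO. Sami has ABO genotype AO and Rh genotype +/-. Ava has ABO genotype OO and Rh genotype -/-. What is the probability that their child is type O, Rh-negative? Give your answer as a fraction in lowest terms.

1/4

ABO cross AO × OO → offspring phenotypes: 1/2 O, 1/2 A.
Rh cross +/- × -/- → 1/2 Rh+, 1/2 Rh-.
Independent loci: P(type O, Rh-negative) = 1/2 × 1/2 = 1/4.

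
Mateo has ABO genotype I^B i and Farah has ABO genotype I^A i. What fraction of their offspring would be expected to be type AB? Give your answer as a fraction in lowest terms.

1/4

ABO cross I^B i × I^A i → offspring phenotypes: 1/4 O, 1/4 A, 1/4 B, 1/4 AB.
So P(type AB) = 1/4.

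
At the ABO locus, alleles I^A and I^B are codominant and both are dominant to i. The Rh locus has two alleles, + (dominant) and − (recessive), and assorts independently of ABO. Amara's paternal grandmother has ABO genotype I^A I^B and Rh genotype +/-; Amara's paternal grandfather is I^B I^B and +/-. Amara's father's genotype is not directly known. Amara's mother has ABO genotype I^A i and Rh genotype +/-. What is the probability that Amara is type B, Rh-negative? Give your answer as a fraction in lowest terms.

3/32

Amara's father's ABO genotype from I^A I^B × I^B I^B: 1/2 I^A I^B, 1/2 I^B I^B.
Crossing each possibility with the mother I^A i and summing P(type B): 1/2·1/4 + 1/2·1/2 = 3/8.
Similarly for Rh via the father's Rh distribution: P(Rh-) = 1/4.
Independent loci: 3/8 × 1/4 = 3/32.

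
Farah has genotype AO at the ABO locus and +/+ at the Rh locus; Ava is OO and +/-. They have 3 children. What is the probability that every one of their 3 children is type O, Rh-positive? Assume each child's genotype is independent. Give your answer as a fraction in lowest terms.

1/8

ABO cross AO × OO → 1/2 O, 1/2 A.
Rh cross +/+ × +/- → 1 Rh+; so P(type O, Rh-positive) = 1/2 × 1 = 1/2 per child.
All 3 independent: (1/2)^3 = 1/8.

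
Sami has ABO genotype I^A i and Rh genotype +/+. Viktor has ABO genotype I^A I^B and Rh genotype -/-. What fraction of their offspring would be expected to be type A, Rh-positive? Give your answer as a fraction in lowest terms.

ABO cross I^A i × I^A I^B → offspring phenotypes: 1/2 A, 1/4 B, 1/4 AB.
Rh cross +/+ × -/- → 1 Rh+.
Independent loci: P(type A, Rh-positive) = 1/2 × 1 = 1/2.

1/2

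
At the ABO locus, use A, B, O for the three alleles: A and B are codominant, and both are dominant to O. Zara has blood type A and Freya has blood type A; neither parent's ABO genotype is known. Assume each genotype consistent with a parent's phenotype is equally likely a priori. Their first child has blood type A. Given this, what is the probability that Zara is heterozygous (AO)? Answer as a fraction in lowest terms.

7/15

Possible genotypes: Zara ∈ {AA, AO}; Freya ∈ {AA, AO}.
Weight each parental genotype pair by prior × P(type-A child):
  AA × AA: posterior weight 4/15.
  AA × AO: posterior weight 4/15.
  AO × AA: posterior weight 4/15.
  AO × AO: posterior weight 1/5.
Sum the posterior weight over pairs where Zara is AO: 7/15.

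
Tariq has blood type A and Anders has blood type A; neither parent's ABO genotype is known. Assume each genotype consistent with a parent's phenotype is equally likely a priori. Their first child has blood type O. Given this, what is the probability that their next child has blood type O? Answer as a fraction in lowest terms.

1/4

Possible genotypes: Tariq ∈ {I^A I^A, I^A i}; Anders ∈ {I^A I^A, I^A i}.
Weight each parental genotype pair by prior × P(type-O child):
  I^A i × I^A i: posterior weight 1; P(next child type O) = 1/4.
Weighted sum = 1/4.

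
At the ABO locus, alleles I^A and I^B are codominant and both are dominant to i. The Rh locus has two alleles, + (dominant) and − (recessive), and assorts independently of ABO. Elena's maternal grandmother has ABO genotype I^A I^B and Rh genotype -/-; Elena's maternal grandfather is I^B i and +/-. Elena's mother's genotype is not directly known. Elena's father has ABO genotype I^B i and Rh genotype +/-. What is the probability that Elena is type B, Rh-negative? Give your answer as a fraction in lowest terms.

Elena's mother's ABO genotype from I^A I^B × I^B i: 1/4 I^A I^B, 1/4 I^A i, 1/4 I^B I^B, 1/4 I^B i.
Crossing each possibility with the father I^B i and summing P(type B): 1/4·1/2 + 1/4·1/4 + 1/4·1 + 1/4·3/4 = 5/8.
Similarly for Rh via the mother's Rh distribution: P(Rh-) = 3/8.
Independent loci: 5/8 × 3/8 = 15/64.

15/64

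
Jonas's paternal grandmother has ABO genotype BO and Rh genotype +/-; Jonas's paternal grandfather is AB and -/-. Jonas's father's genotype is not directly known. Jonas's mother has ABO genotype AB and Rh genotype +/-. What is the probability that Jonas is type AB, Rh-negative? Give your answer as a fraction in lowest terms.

Jonas's father's ABO genotype from BO × AB: 1/4 AB, 1/4 AO, 1/4 BB, 1/4 BO.
Crossing each possibility with the mother AB and summing P(type AB): 1/4·1/2 + 1/4·1/4 + 1/4·1/2 + 1/4·1/4 = 3/8.
Similarly for Rh via the father's Rh distribution: P(Rh-) = 3/8.
Independent loci: 3/8 × 3/8 = 9/64.

9/64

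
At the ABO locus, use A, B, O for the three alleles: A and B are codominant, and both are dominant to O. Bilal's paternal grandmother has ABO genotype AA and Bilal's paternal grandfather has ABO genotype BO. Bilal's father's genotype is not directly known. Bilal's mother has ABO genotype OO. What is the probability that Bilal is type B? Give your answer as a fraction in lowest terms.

1/4

Bilal's father's ABO genotype from AA × BO: 1/2 AB, 1/2 AO.
Crossing each possibility with the mother OO and summing P(type B): 1/2·1/2 + 1/2·0 = 1/4.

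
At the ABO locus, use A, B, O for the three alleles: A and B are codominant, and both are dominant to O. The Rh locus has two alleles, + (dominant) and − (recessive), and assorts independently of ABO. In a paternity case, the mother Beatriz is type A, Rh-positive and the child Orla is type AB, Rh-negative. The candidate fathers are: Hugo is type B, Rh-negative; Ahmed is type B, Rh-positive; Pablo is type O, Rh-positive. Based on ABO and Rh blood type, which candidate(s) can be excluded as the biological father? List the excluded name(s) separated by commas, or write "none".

Pablo

A candidate is excluded only if no genotype consistent with his phenotype could produce a type AB, Rh-negative child with a type A, Rh-positive mother.
Pablo (type O, Rh+): no genotype consistent with that phenotype can produce a type-AB Rh- child with a type-A mother.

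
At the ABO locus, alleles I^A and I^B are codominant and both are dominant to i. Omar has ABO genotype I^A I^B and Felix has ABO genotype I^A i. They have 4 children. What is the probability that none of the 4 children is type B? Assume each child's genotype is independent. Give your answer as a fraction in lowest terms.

ABO cross I^A I^B × I^A i → 1/2 A, 1/4 B, 1/4 AB.
So P(type B) = 1/4 per child.
P(not type B) = 3/4 for one child; (3/4)^4 = 81/256.

81/256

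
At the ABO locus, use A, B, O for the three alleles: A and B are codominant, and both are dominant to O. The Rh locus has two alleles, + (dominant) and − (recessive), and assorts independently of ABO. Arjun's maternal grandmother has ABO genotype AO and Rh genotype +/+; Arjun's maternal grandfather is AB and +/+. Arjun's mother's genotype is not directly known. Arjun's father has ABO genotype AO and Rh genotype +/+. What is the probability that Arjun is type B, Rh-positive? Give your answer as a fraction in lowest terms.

1/8

Arjun's mother's ABO genotype from AO × AB: 1/4 AA, 1/4 AB, 1/4 AO, 1/4 BO.
Crossing each possibility with the father AO and summing P(type B): 1/4·0 + 1/4·1/4 + 1/4·0 + 1/4·1/4 = 1/8.
Similarly for Rh via the mother's Rh distribution: P(Rh+) = 1.
Independent loci: 1/8 × 1 = 1/8.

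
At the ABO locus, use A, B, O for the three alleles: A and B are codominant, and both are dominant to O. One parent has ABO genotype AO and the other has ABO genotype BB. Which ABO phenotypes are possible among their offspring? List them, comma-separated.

B, AB

Gametes from AO × BB give offspring ABO genotypes AB, BO, i.e. phenotypes B, AB.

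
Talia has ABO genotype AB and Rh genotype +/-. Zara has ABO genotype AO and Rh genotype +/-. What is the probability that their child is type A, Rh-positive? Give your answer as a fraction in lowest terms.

3/8

ABO cross AB × AO → offspring phenotypes: 1/2 A, 1/4 B, 1/4 AB.
Rh cross +/- × +/- → 3/4 Rh+, 1/4 Rh-.
Independent loci: P(type A, Rh-positive) = 1/2 × 3/4 = 3/8.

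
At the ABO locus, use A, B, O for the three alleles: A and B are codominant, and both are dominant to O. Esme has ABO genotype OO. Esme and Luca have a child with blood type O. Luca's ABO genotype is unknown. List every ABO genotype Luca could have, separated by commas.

AO, BO, OO

For each candidate genotype of Luca, check whether crossing it with OO can produce every observed child phenotype.
  AA → possible child types {A} ✗
  AB → possible child types {A, B} ✗
  AO → possible child types {O, A} ✓
  BB → possible child types {B} ✗
  BO → possible child types {O, B} ✓
  OO → possible child types {O} ✓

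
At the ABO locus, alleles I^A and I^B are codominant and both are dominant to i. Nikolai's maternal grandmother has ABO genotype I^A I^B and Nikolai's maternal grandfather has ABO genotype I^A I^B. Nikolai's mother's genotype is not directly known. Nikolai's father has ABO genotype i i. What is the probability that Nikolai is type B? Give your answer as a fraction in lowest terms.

Nikolai's mother's ABO genotype from I^A I^B × I^A I^B: 1/4 I^A I^A, 1/2 I^A I^B, 1/4 I^B I^B.
Crossing each possibility with the father i i and summing P(type B): 1/4·0 + 1/2·1/2 + 1/4·1 = 1/2.

1/2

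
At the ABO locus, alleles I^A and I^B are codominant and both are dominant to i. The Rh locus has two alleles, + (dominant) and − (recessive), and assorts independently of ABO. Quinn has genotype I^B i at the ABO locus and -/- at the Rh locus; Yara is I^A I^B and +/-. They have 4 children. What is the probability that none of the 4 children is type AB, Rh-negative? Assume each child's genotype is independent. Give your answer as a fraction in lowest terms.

2401/4096

ABO cross I^B i × I^A I^B → 1/4 A, 1/2 B, 1/4 AB.
Rh cross -/- × +/- → 1/2 Rh+, 1/2 Rh-; so P(type AB, Rh-negative) = 1/4 × 1/2 = 1/8 per child.
P(not type AB, Rh-negative) = 7/8 for one child; (7/8)^4 = 2401/4096.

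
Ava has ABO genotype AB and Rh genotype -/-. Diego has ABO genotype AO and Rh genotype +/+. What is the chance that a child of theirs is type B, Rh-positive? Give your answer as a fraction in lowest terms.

1/4

ABO cross AB × AO → offspring phenotypes: 1/2 A, 1/4 B, 1/4 AB.
Rh cross -/- × +/+ → 1 Rh+.
Independent loci: P(type B, Rh-positive) = 1/4 × 1 = 1/4.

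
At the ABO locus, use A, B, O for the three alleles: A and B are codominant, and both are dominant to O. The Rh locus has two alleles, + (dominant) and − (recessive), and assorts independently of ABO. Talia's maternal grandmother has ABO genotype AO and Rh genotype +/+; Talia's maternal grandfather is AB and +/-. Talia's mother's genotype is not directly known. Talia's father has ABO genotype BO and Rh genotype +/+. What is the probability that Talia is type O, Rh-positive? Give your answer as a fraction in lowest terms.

1/8

Talia's mother's ABO genotype from AO × AB: 1/4 AA, 1/4 AB, 1/4 AO, 1/4 BO.
Crossing each possibility with the father BO and summing P(type O): 1/4·0 + 1/4·0 + 1/4·1/4 + 1/4·1/4 = 1/8.
Similarly for Rh via the mother's Rh distribution: P(Rh+) = 1.
Independent loci: 1/8 × 1 = 1/8.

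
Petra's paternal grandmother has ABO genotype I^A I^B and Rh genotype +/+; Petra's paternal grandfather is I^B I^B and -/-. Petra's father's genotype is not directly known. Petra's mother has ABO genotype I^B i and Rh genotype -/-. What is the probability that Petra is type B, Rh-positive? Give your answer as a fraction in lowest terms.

Petra's father's ABO genotype from I^A I^B × I^B I^B: 1/2 I^A I^B, 1/2 I^B I^B.
Crossing each possibility with the mother I^B i and summing P(type B): 1/2·1/2 + 1/2·1 = 3/4.
Similarly for Rh via the father's Rh distribution: P(Rh+) = 1/2.
Independent loci: 3/4 × 1/2 = 3/8.

3/8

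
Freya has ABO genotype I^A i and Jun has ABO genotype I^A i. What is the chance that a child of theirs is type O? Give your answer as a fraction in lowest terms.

ABO cross I^A i × I^A i → offspring phenotypes: 1/4 O, 3/4 A.
So P(type O) = 1/4.

1/4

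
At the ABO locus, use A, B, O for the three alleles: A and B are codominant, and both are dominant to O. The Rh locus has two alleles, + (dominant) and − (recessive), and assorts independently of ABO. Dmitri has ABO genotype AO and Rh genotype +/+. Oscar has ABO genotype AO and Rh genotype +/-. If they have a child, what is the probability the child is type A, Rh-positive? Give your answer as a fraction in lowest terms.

3/4

ABO cross AO × AO → offspring phenotypes: 1/4 O, 3/4 A.
Rh cross +/+ × +/- → 1 Rh+.
Independent loci: P(type A, Rh-positive) = 3/4 × 1 = 3/4.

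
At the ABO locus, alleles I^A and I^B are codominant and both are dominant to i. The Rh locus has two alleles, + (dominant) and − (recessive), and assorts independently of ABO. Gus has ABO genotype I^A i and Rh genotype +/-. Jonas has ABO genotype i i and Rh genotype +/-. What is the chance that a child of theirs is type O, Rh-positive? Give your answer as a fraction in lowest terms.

ABO cross I^A i × i i → offspring phenotypes: 1/2 O, 1/2 A.
Rh cross +/- × +/- → 3/4 Rh+, 1/4 Rh-.
Independent loci: P(type O, Rh-positive) = 1/2 × 3/4 = 3/8.

3/8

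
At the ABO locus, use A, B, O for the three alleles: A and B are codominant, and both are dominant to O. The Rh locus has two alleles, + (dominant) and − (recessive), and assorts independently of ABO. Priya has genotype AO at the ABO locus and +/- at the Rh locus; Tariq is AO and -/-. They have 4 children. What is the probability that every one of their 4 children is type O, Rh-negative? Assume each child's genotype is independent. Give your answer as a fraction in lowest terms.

1/4096

ABO cross AO × AO → 1/4 O, 3/4 A.
Rh cross +/- × -/- → 1/2 Rh+, 1/2 Rh-; so P(type O, Rh-negative) = 1/4 × 1/2 = 1/8 per child.
All 4 independent: (1/8)^4 = 1/4096.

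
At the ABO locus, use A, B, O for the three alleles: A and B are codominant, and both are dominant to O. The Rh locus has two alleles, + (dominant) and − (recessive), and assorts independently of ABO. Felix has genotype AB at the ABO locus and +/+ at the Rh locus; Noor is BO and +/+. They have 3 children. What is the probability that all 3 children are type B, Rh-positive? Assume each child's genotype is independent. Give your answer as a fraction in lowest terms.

ABO cross AB × BO → 1/4 A, 1/2 B, 1/4 AB.
Rh cross +/+ × +/+ → 1 Rh+; so P(type B, Rh-positive) = 1/2 × 1 = 1/2 per child.
All 3 independent: (1/2)^3 = 1/8.

1/8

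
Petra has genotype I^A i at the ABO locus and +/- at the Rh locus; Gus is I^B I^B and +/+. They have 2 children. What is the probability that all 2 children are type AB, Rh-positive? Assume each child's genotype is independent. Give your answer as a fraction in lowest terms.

ABO cross I^A i × I^B I^B → 1/2 B, 1/2 AB.
Rh cross +/- × +/+ → 1 Rh+; so P(type AB, Rh-positive) = 1/2 × 1 = 1/2 per child.
All 2 independent: (1/2)^2 = 1/4.

1/4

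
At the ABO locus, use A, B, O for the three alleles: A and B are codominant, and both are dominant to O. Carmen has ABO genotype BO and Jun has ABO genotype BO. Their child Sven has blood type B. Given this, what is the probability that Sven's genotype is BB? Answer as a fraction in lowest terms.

Cross BO × BO → 1/4 BB, 1/2 BO, 1/4 OO.
Type-B genotypes among offspring: BB (1/4), BO (1/2); total 3/4.
P(BB | type B) = (1/4) / (3/4) = 1/3.

1/3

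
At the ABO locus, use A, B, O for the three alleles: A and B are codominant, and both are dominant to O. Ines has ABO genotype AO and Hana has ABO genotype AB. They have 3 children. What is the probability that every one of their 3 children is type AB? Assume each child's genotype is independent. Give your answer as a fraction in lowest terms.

ABO cross AO × AB → 1/2 A, 1/4 B, 1/4 AB.
So P(type AB) = 1/4 per child.
All 3 independent: (1/4)^3 = 1/64.

1/64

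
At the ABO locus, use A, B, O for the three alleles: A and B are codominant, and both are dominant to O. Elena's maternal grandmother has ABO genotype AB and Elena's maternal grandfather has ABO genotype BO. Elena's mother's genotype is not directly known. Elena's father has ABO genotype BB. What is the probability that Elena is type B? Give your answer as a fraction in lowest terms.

3/4

Elena's mother's ABO genotype from AB × BO: 1/4 AB, 1/4 AO, 1/4 BB, 1/4 BO.
Crossing each possibility with the father BB and summing P(type B): 1/4·1/2 + 1/4·1/2 + 1/4·1 + 1/4·1 = 3/4.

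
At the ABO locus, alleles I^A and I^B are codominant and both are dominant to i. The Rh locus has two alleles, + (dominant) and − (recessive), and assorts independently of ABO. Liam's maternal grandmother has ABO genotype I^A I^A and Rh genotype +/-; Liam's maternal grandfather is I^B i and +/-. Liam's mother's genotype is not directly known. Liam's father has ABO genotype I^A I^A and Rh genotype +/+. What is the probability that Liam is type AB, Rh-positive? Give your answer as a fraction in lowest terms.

1/4

Liam's mother's ABO genotype from I^A I^A × I^B i: 1/2 I^A I^B, 1/2 I^A i.
Crossing each possibility with the father I^A I^A and summing P(type AB): 1/2·1/2 + 1/2·0 = 1/4.
Similarly for Rh via the mother's Rh distribution: P(Rh+) = 1.
Independent loci: 1/4 × 1 = 1/4.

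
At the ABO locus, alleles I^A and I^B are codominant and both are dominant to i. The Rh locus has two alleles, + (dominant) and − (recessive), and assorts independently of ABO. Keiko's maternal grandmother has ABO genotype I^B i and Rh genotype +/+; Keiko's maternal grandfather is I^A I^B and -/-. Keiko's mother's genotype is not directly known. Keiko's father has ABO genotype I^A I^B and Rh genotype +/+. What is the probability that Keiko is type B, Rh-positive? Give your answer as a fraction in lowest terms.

Keiko's mother's ABO genotype from I^B i × I^A I^B: 1/4 I^A I^B, 1/4 I^A i, 1/4 I^B I^B, 1/4 I^B i.
Crossing each possibility with the father I^A I^B and summing P(type B): 1/4·1/4 + 1/4·1/4 + 1/4·1/2 + 1/4·1/2 = 3/8.
Similarly for Rh via the mother's Rh distribution: P(Rh+) = 1.
Independent loci: 3/8 × 1 = 3/8.

3/8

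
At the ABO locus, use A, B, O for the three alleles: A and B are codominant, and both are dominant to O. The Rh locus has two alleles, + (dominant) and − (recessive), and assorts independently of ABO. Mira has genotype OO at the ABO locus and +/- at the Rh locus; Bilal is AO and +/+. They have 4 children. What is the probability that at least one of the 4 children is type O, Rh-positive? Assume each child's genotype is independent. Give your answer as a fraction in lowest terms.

15/16

ABO cross OO × AO → 1/2 O, 1/2 A.
Rh cross +/- × +/+ → 1 Rh+; so P(type O, Rh-positive) = 1/2 × 1 = 1/2 per child.
P(none) = (1/2)^4 = 1/16; P(at least one) = 1 − 1/16 = 15/16.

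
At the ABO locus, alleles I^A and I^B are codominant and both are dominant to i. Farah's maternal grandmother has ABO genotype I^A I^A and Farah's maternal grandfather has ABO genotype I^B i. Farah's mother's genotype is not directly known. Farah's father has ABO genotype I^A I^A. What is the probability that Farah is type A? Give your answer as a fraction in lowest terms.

Farah's mother's ABO genotype from I^A I^A × I^B i: 1/2 I^A I^B, 1/2 I^A i.
Crossing each possibility with the father I^A I^A and summing P(type A): 1/2·1/2 + 1/2·1 = 3/4.

3/4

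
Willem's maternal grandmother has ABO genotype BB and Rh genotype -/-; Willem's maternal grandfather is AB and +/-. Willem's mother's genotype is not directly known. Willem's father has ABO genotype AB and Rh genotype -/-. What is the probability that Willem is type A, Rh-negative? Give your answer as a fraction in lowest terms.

3/32

Willem's mother's ABO genotype from BB × AB: 1/2 AB, 1/2 BB.
Crossing each possibility with the father AB and summing P(type A): 1/2·1/4 + 1/2·0 = 1/8.
Similarly for Rh via the mother's Rh distribution: P(Rh-) = 3/4.
Independent loci: 1/8 × 3/4 = 3/32.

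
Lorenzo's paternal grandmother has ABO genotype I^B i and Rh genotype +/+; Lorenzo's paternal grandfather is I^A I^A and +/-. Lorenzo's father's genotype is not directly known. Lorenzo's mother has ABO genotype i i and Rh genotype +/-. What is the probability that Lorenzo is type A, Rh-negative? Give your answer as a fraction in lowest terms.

1/16

Lorenzo's father's ABO genotype from I^B i × I^A I^A: 1/2 I^A I^B, 1/2 I^A i.
Crossing each possibility with the mother i i and summing P(type A): 1/2·1/2 + 1/2·1/2 = 1/2.
Similarly for Rh via the father's Rh distribution: P(Rh-) = 1/8.
Independent loci: 1/2 × 1/8 = 1/16.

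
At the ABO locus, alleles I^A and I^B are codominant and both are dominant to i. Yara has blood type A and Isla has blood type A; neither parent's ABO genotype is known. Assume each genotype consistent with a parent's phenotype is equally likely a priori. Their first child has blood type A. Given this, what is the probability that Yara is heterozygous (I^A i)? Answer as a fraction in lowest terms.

7/15

Possible genotypes: Yara ∈ {I^A I^A, I^A i}; Isla ∈ {I^A I^A, I^A i}.
Weight each parental genotype pair by prior × P(type-A child):
  I^A I^A × I^A I^A: posterior weight 4/15.
  I^A I^A × I^A i: posterior weight 4/15.
  I^A i × I^A I^A: posterior weight 4/15.
  I^A i × I^A i: posterior weight 1/5.
Sum the posterior weight over pairs where Yara is I^A i: 7/15.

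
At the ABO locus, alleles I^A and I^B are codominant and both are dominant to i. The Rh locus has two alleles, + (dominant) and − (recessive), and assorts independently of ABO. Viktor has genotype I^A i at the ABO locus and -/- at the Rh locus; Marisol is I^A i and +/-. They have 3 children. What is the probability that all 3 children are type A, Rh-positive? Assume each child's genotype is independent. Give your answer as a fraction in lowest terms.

27/512

ABO cross I^A i × I^A i → 1/4 O, 3/4 A.
Rh cross -/- × +/- → 1/2 Rh+, 1/2 Rh-; so P(type A, Rh-positive) = 3/4 × 1/2 = 3/8 per child.
All 3 independent: (3/8)^3 = 27/512.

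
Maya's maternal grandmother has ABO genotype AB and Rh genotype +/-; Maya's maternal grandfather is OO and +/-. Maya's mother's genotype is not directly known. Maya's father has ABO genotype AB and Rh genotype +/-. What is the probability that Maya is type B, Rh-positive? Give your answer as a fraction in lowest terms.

9/32

Maya's mother's ABO genotype from AB × OO: 1/2 AO, 1/2 BO.
Crossing each possibility with the father AB and summing P(type B): 1/2·1/4 + 1/2·1/2 = 3/8.
Similarly for Rh via the mother's Rh distribution: P(Rh+) = 3/4.
Independent loci: 3/8 × 3/4 = 9/32.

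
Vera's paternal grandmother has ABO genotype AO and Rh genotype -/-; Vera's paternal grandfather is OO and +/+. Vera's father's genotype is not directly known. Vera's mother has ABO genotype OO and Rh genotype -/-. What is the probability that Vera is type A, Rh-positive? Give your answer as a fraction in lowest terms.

Vera's father's ABO genotype from AO × OO: 1/2 AO, 1/2 OO.
Crossing each possibility with the mother OO and summing P(type A): 1/2·1/2 + 1/2·0 = 1/4.
Similarly for Rh via the father's Rh distribution: P(Rh+) = 1/2.
Independent loci: 1/4 × 1/2 = 1/8.

1/8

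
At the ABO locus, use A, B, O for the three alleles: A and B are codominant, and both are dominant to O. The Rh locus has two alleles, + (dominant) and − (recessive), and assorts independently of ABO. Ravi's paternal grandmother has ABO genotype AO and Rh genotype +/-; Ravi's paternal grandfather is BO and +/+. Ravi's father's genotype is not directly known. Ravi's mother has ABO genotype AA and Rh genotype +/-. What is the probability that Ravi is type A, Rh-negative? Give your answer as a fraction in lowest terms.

Ravi's father's ABO genotype from AO × BO: 1/4 AB, 1/4 AO, 1/4 BO, 1/4 OO.
Crossing each possibility with the mother AA and summing P(type A): 1/4·1/2 + 1/4·1 + 1/4·1/2 + 1/4·1 = 3/4.
Similarly for Rh via the father's Rh distribution: P(Rh-) = 1/8.
Independent loci: 3/4 × 1/8 = 3/32.

3/32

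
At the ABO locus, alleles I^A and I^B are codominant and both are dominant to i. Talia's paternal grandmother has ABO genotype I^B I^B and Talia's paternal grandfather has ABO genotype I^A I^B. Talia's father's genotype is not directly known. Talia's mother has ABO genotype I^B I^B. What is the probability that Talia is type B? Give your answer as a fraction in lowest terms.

3/4

Talia's father's ABO genotype from I^B I^B × I^A I^B: 1/2 I^A I^B, 1/2 I^B I^B.
Crossing each possibility with the mother I^B I^B and summing P(type B): 1/2·1/2 + 1/2·1 = 3/4.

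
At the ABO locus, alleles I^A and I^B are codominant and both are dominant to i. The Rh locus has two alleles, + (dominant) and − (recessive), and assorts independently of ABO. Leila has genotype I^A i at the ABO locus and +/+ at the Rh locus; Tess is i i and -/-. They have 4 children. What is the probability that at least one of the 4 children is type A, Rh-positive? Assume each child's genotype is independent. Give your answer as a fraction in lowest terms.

15/16

ABO cross I^A i × i i → 1/2 O, 1/2 A.
Rh cross +/+ × -/- → 1 Rh+; so P(type A, Rh-positive) = 1/2 × 1 = 1/2 per child.
P(none) = (1/2)^4 = 1/16; P(at least one) = 1 − 1/16 = 15/16.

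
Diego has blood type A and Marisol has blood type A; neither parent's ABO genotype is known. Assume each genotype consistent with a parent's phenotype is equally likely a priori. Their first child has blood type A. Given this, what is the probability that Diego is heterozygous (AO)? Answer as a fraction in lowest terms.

Possible genotypes: Diego ∈ {AA, AO}; Marisol ∈ {AA, AO}.
Weight each parental genotype pair by prior × P(type-A child):
  AA × AA: posterior weight 4/15.
  AA × AO: posterior weight 4/15.
  AO × AA: posterior weight 4/15.
  AO × AO: posterior weight 1/5.
Sum the posterior weight over pairs where Diego is AO: 7/15.

7/15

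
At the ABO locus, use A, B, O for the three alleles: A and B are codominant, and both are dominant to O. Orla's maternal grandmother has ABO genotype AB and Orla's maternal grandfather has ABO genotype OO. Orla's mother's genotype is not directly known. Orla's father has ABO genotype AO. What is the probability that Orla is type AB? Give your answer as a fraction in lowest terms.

1/8

Orla's mother's ABO genotype from AB × OO: 1/2 AO, 1/2 BO.
Crossing each possibility with the father AO and summing P(type AB): 1/2·0 + 1/2·1/4 = 1/8.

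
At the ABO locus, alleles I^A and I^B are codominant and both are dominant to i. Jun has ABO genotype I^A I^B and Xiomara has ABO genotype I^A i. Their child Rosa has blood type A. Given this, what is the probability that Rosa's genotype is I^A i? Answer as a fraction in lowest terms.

Cross I^A I^B × I^A i → 1/4 I^A I^A, 1/4 I^A I^B, 1/4 I^A i, 1/4 I^B i.
Type-A genotypes among offspring: I^A I^A (1/4), I^A i (1/4); total 1/2.
P(I^A i | type A) = (1/4) / (1/2) = 1/2.

1/2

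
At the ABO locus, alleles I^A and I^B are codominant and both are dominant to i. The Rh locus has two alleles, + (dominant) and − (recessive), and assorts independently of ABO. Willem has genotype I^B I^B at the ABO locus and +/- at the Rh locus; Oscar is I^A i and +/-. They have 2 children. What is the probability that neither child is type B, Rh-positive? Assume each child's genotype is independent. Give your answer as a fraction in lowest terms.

ABO cross I^B I^B × I^A i → 1/2 B, 1/2 AB.
Rh cross +/- × +/- → 3/4 Rh+, 1/4 Rh-; so P(type B, Rh-positive) = 1/2 × 3/4 = 3/8 per child.
P(not type B, Rh-positive) = 5/8 for one child; (5/8)^2 = 25/64.

25/64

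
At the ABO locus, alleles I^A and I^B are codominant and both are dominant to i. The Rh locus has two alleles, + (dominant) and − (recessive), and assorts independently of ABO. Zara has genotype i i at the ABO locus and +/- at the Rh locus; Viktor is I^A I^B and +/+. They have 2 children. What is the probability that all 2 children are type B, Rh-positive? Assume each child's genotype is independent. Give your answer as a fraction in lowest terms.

1/4

ABO cross i i × I^A I^B → 1/2 A, 1/2 B.
Rh cross +/- × +/+ → 1 Rh+; so P(type B, Rh-positive) = 1/2 × 1 = 1/2 per child.
All 2 independent: (1/2)^2 = 1/4.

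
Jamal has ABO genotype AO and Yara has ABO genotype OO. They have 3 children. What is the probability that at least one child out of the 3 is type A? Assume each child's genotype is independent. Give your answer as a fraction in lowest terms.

7/8

ABO cross AO × OO → 1/2 O, 1/2 A.
So P(type A) = 1/2 per child.
P(none) = (1/2)^3 = 1/8; P(at least one) = 1 − 1/8 = 7/8.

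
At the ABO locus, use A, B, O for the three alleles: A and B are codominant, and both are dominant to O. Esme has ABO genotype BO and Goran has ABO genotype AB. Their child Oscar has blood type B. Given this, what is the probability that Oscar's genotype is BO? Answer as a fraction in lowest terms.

1/2

Cross BO × AB → 1/4 AB, 1/4 AO, 1/4 BB, 1/4 BO.
Type-B genotypes among offspring: BB (1/4), BO (1/4); total 1/2.
P(BO | type B) = (1/4) / (1/2) = 1/2.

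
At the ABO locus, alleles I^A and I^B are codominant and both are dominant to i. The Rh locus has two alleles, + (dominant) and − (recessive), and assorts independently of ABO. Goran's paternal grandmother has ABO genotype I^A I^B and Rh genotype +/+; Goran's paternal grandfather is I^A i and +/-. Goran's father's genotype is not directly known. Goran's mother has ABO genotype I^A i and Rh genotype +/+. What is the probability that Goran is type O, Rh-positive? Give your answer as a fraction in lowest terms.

1/8

Goran's father's ABO genotype from I^A I^B × I^A i: 1/4 I^A I^A, 1/4 I^A I^B, 1/4 I^A i, 1/4 I^B i.
Crossing each possibility with the mother I^A i and summing P(type O): 1/4·0 + 1/4·0 + 1/4·1/4 + 1/4·1/4 = 1/8.
Similarly for Rh via the father's Rh distribution: P(Rh+) = 1.
Independent loci: 1/8 × 1 = 1/8.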